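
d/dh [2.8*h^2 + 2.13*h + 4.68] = 5.6*h + 2.13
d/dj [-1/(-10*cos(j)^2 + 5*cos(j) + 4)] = 5*(4*cos(j) - 1)*sin(j)/(-10*cos(j)^2 + 5*cos(j) + 4)^2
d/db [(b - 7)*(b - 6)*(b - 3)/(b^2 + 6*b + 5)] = (b^4 + 12*b^3 - 162*b^2 + 92*b + 1161)/(b^4 + 12*b^3 + 46*b^2 + 60*b + 25)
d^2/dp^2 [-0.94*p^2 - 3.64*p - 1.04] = -1.88000000000000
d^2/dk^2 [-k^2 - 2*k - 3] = -2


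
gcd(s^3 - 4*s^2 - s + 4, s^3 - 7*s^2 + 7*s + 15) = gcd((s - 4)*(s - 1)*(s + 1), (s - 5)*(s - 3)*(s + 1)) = s + 1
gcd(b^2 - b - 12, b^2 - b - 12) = b^2 - b - 12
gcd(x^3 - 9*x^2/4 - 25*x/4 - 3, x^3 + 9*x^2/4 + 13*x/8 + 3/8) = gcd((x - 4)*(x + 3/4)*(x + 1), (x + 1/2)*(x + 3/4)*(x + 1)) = x^2 + 7*x/4 + 3/4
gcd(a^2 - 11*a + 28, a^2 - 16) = a - 4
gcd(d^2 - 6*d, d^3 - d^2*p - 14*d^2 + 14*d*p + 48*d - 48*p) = d - 6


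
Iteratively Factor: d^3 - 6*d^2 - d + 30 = (d - 5)*(d^2 - d - 6) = (d - 5)*(d - 3)*(d + 2)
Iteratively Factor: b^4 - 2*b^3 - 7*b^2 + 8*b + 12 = (b - 2)*(b^3 - 7*b - 6) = (b - 2)*(b + 1)*(b^2 - b - 6) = (b - 2)*(b + 1)*(b + 2)*(b - 3)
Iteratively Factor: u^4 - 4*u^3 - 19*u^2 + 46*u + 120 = (u - 4)*(u^3 - 19*u - 30) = (u - 5)*(u - 4)*(u^2 + 5*u + 6) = (u - 5)*(u - 4)*(u + 2)*(u + 3)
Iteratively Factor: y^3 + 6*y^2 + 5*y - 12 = (y - 1)*(y^2 + 7*y + 12) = (y - 1)*(y + 3)*(y + 4)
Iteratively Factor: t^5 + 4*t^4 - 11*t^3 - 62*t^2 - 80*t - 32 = (t + 1)*(t^4 + 3*t^3 - 14*t^2 - 48*t - 32) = (t - 4)*(t + 1)*(t^3 + 7*t^2 + 14*t + 8) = (t - 4)*(t + 1)*(t + 2)*(t^2 + 5*t + 4) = (t - 4)*(t + 1)*(t + 2)*(t + 4)*(t + 1)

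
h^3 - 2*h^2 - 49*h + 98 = (h - 7)*(h - 2)*(h + 7)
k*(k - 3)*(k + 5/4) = k^3 - 7*k^2/4 - 15*k/4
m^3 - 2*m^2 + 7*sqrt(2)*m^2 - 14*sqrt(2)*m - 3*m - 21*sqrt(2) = (m - 3)*(m + 1)*(m + 7*sqrt(2))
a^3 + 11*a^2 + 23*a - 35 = (a - 1)*(a + 5)*(a + 7)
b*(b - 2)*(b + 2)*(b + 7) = b^4 + 7*b^3 - 4*b^2 - 28*b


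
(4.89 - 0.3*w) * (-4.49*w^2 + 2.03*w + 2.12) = 1.347*w^3 - 22.5651*w^2 + 9.2907*w + 10.3668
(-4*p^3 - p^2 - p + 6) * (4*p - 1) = -16*p^4 - 3*p^2 + 25*p - 6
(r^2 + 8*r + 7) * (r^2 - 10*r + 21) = r^4 - 2*r^3 - 52*r^2 + 98*r + 147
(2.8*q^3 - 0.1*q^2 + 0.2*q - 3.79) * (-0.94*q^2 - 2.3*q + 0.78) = -2.632*q^5 - 6.346*q^4 + 2.226*q^3 + 3.0246*q^2 + 8.873*q - 2.9562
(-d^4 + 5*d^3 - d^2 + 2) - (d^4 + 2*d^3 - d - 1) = -2*d^4 + 3*d^3 - d^2 + d + 3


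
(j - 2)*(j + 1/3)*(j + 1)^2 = j^4 + j^3/3 - 3*j^2 - 3*j - 2/3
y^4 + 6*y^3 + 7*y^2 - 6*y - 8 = (y - 1)*(y + 1)*(y + 2)*(y + 4)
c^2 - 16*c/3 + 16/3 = (c - 4)*(c - 4/3)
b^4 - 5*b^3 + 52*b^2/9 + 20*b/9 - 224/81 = (b - 8/3)*(b - 7/3)*(b - 2/3)*(b + 2/3)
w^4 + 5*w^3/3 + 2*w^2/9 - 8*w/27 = w*(w - 1/3)*(w + 2/3)*(w + 4/3)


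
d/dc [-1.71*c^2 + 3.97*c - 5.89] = 3.97 - 3.42*c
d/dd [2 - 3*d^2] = -6*d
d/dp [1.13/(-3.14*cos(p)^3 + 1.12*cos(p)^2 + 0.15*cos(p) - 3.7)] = (-10.6446*cos(p)^2 + 2.5312*cos(p) + 0.1695)*sin(p)/(3.14*cos(p)^3 - 1.12*cos(p)^2 - 0.15*cos(p) + 3.7)^2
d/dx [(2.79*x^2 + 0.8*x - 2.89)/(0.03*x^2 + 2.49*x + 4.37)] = (6.9231*x^2 + 24.558*x + 10.6921)/(0.0009*x^4 + 0.1494*x^3 + 6.4623*x^2 + 21.7626*x + 19.0969)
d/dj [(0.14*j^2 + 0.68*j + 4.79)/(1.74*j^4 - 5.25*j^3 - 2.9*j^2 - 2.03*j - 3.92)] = (-0.4872*j^5 - 2.8146*j^4 - 26.1984*j^3 + 77.1303*j^2 + 26.6844*j + 7.0581)/(3.0276*j^8 - 18.27*j^7 + 17.4705*j^6 + 23.3856*j^5 + 16.0834*j^4 + 52.934*j^3 + 26.8569*j^2 + 15.9152*j + 15.3664)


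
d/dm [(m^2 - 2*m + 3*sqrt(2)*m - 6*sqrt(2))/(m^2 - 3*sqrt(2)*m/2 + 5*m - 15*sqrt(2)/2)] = (-9*sqrt(2)*m^2 + 14*m^2 - 6*sqrt(2)*m - 126 + 90*sqrt(2))/(2*m^4 - 6*sqrt(2)*m^3 + 20*m^3 - 60*sqrt(2)*m^2 + 59*m^2 - 150*sqrt(2)*m + 90*m + 225)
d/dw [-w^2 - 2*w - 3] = -2*w - 2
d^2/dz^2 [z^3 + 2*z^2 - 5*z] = 6*z + 4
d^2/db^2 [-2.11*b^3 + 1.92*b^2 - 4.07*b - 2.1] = 3.84 - 12.66*b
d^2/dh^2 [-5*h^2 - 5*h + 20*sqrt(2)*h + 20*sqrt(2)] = -10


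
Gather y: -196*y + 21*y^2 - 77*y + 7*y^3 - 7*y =7*y^3 + 21*y^2 - 280*y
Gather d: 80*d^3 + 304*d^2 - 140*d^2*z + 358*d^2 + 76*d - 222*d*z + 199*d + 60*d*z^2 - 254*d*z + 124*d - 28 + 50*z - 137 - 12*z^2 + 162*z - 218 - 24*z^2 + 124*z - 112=80*d^3 + d^2*(662 - 140*z) + d*(60*z^2 - 476*z + 399) - 36*z^2 + 336*z - 495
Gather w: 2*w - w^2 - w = -w^2 + w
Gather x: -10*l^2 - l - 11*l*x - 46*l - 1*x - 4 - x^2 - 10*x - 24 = -10*l^2 - 47*l - x^2 + x*(-11*l - 11) - 28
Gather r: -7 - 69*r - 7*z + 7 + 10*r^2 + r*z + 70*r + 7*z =10*r^2 + r*(z + 1)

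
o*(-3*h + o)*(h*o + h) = -3*h^2*o^2 - 3*h^2*o + h*o^3 + h*o^2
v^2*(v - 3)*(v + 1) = v^4 - 2*v^3 - 3*v^2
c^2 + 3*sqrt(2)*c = c*(c + 3*sqrt(2))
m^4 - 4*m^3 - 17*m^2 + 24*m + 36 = (m - 6)*(m - 2)*(m + 1)*(m + 3)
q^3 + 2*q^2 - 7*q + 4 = (q - 1)^2*(q + 4)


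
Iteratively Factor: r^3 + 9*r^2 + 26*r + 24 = (r + 4)*(r^2 + 5*r + 6) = (r + 2)*(r + 4)*(r + 3)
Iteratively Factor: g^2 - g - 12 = (g - 4)*(g + 3)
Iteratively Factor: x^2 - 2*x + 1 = (x - 1)*(x - 1)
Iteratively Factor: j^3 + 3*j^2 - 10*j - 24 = (j + 2)*(j^2 + j - 12) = (j - 3)*(j + 2)*(j + 4)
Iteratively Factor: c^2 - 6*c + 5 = (c - 5)*(c - 1)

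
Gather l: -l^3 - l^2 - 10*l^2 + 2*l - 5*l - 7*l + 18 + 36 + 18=-l^3 - 11*l^2 - 10*l + 72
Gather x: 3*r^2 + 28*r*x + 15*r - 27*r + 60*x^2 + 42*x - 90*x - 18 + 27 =3*r^2 - 12*r + 60*x^2 + x*(28*r - 48) + 9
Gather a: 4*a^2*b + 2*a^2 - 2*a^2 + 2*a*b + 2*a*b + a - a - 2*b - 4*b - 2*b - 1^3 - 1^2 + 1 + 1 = 4*a^2*b + 4*a*b - 8*b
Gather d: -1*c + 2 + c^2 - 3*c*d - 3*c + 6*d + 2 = c^2 - 4*c + d*(6 - 3*c) + 4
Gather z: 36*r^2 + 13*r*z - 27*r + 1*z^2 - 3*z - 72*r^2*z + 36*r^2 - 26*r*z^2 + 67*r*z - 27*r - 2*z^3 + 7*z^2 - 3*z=72*r^2 - 54*r - 2*z^3 + z^2*(8 - 26*r) + z*(-72*r^2 + 80*r - 6)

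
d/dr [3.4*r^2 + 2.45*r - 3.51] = 6.8*r + 2.45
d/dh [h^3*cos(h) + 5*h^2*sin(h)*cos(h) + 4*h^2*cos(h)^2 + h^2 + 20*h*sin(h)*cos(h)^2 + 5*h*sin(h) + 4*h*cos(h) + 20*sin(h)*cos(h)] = -h^3*sin(h) - 4*h^2*sin(2*h) + 3*h^2*cos(h) + 5*h^2*cos(2*h) - 4*h*sin(h) + 5*h*sin(2*h) + 10*h*cos(h) + 4*h*cos(2*h) + 15*h*cos(3*h) + 6*h + 10*sin(h) + 5*sin(3*h) + 4*cos(h) + 20*cos(2*h)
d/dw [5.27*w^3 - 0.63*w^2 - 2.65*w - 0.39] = 15.81*w^2 - 1.26*w - 2.65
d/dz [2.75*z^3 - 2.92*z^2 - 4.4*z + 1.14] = 8.25*z^2 - 5.84*z - 4.4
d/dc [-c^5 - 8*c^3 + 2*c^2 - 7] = c*(-5*c^3 - 24*c + 4)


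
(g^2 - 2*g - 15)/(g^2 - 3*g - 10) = (g + 3)/(g + 2)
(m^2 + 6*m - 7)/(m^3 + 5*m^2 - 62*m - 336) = (m - 1)/(m^2 - 2*m - 48)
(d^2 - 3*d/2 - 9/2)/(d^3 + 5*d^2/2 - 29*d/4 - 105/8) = 4*(d - 3)/(4*d^2 + 4*d - 35)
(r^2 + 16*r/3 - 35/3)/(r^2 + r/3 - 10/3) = (r + 7)/(r + 2)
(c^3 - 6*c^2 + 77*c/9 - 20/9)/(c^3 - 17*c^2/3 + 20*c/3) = (c - 1/3)/c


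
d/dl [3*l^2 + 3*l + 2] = 6*l + 3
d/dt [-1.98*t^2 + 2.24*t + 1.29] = 2.24 - 3.96*t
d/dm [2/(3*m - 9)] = -2/(3*(m - 3)^2)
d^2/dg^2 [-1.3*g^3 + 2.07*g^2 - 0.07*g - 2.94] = 4.14 - 7.8*g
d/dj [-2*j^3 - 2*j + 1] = -6*j^2 - 2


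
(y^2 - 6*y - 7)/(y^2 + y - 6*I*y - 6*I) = (y - 7)/(y - 6*I)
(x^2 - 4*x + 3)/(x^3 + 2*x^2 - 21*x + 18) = 1/(x + 6)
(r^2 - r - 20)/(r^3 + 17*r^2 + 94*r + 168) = (r - 5)/(r^2 + 13*r + 42)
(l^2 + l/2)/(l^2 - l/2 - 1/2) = l/(l - 1)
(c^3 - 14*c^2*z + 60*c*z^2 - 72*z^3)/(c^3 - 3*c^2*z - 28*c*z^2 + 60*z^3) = (c - 6*z)/(c + 5*z)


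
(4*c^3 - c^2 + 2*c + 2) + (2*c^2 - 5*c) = 4*c^3 + c^2 - 3*c + 2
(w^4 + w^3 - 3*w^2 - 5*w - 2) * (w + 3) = w^5 + 4*w^4 - 14*w^2 - 17*w - 6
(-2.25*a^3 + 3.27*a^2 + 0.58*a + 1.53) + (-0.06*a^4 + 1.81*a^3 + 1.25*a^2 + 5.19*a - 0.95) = -0.06*a^4 - 0.44*a^3 + 4.52*a^2 + 5.77*a + 0.58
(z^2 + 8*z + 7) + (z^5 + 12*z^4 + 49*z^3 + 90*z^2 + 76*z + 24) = z^5 + 12*z^4 + 49*z^3 + 91*z^2 + 84*z + 31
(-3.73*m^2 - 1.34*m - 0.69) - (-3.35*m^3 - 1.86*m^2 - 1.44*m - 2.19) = 3.35*m^3 - 1.87*m^2 + 0.0999999999999999*m + 1.5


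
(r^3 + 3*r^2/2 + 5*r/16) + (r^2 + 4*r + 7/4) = r^3 + 5*r^2/2 + 69*r/16 + 7/4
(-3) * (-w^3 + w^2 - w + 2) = 3*w^3 - 3*w^2 + 3*w - 6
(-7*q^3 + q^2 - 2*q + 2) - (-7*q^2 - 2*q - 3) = -7*q^3 + 8*q^2 + 5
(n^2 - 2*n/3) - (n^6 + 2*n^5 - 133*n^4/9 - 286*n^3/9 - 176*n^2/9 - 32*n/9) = -n^6 - 2*n^5 + 133*n^4/9 + 286*n^3/9 + 185*n^2/9 + 26*n/9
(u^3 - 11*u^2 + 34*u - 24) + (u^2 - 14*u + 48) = u^3 - 10*u^2 + 20*u + 24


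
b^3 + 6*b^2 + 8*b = b*(b + 2)*(b + 4)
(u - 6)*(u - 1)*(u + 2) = u^3 - 5*u^2 - 8*u + 12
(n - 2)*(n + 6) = n^2 + 4*n - 12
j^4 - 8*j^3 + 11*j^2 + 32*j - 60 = (j - 5)*(j - 3)*(j - 2)*(j + 2)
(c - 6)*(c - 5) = c^2 - 11*c + 30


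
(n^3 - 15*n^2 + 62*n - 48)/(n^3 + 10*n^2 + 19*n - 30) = (n^2 - 14*n + 48)/(n^2 + 11*n + 30)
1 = 1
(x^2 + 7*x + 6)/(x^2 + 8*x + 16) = (x^2 + 7*x + 6)/(x^2 + 8*x + 16)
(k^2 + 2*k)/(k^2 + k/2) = 2*(k + 2)/(2*k + 1)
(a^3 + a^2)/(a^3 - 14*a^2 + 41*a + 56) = a^2/(a^2 - 15*a + 56)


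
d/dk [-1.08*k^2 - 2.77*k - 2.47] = -2.16*k - 2.77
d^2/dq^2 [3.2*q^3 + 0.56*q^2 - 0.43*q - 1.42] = 19.2*q + 1.12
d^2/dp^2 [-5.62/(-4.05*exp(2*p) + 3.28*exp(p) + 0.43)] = ((18.4336 - 91.044*exp(p))*(-4.05*exp(2*p) + 3.28*exp(p) + 0.43) - 5.62*(8.1*exp(p) - 3.28)*(16.2*exp(p) - 6.56)*exp(p))*exp(p)/(-4.05*exp(2*p) + 3.28*exp(p) + 0.43)^3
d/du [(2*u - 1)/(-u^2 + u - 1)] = (-2*u^2 + 2*u + (2*u - 1)^2 - 2)/(u^2 - u + 1)^2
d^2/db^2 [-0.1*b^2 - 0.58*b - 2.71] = -0.200000000000000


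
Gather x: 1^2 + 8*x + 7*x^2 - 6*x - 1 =7*x^2 + 2*x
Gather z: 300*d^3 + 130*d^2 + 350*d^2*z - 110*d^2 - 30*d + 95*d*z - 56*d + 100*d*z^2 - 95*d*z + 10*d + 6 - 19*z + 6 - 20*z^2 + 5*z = 300*d^3 + 20*d^2 - 76*d + z^2*(100*d - 20) + z*(350*d^2 - 14) + 12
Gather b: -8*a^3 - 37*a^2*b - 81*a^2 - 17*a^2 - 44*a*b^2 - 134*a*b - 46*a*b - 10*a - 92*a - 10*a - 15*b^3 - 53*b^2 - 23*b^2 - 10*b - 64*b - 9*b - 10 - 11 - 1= -8*a^3 - 98*a^2 - 112*a - 15*b^3 + b^2*(-44*a - 76) + b*(-37*a^2 - 180*a - 83) - 22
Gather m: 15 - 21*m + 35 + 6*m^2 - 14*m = 6*m^2 - 35*m + 50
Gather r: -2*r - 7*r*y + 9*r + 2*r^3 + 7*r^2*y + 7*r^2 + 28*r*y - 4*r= 2*r^3 + r^2*(7*y + 7) + r*(21*y + 3)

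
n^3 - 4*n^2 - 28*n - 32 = (n - 8)*(n + 2)^2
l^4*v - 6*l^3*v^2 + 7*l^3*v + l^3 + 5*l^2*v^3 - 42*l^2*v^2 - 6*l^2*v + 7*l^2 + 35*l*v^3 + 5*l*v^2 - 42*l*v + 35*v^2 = (l + 7)*(l - 5*v)*(l - v)*(l*v + 1)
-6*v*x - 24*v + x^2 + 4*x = (-6*v + x)*(x + 4)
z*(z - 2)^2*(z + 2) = z^4 - 2*z^3 - 4*z^2 + 8*z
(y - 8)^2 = y^2 - 16*y + 64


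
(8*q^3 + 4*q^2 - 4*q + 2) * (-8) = -64*q^3 - 32*q^2 + 32*q - 16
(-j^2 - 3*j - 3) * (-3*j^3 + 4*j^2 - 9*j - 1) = 3*j^5 + 5*j^4 + 6*j^3 + 16*j^2 + 30*j + 3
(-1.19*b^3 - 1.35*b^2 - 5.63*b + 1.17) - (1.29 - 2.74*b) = -1.19*b^3 - 1.35*b^2 - 2.89*b - 0.12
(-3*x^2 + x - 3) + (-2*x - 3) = -3*x^2 - x - 6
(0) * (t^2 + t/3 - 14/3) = 0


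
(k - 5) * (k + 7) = k^2 + 2*k - 35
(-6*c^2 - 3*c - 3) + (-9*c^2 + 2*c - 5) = -15*c^2 - c - 8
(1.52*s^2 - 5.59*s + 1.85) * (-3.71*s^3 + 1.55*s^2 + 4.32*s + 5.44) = -5.6392*s^5 + 23.0949*s^4 - 8.9616*s^3 - 13.0125*s^2 - 22.4176*s + 10.064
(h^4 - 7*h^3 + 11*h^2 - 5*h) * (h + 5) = h^5 - 2*h^4 - 24*h^3 + 50*h^2 - 25*h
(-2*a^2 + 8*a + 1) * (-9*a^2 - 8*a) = 18*a^4 - 56*a^3 - 73*a^2 - 8*a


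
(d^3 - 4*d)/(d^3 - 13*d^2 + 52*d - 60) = d*(d + 2)/(d^2 - 11*d + 30)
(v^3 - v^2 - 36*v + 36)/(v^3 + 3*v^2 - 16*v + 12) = (v - 6)/(v - 2)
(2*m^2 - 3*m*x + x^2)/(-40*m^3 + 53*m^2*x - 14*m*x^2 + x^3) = (-2*m + x)/(40*m^2 - 13*m*x + x^2)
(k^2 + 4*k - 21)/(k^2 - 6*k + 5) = (k^2 + 4*k - 21)/(k^2 - 6*k + 5)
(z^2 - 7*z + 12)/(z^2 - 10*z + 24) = (z - 3)/(z - 6)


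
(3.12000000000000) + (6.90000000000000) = 10.0200000000000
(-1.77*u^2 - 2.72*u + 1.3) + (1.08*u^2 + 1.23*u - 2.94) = -0.69*u^2 - 1.49*u - 1.64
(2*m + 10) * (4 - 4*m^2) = -8*m^3 - 40*m^2 + 8*m + 40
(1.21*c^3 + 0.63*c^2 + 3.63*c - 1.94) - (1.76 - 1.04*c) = 1.21*c^3 + 0.63*c^2 + 4.67*c - 3.7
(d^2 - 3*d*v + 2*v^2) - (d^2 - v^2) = -3*d*v + 3*v^2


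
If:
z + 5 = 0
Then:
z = -5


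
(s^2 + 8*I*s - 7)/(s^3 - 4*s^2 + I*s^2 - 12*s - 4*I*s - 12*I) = (s + 7*I)/(s^2 - 4*s - 12)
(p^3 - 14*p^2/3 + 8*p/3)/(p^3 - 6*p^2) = (3*p^2 - 14*p + 8)/(3*p*(p - 6))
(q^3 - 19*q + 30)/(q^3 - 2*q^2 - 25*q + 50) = (q - 3)/(q - 5)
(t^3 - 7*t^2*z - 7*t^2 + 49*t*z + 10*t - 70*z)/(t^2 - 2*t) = t - 7*z - 5 + 35*z/t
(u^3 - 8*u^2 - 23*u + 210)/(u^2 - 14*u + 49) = (u^2 - u - 30)/(u - 7)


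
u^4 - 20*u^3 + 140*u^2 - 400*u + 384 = (u - 8)*(u - 6)*(u - 4)*(u - 2)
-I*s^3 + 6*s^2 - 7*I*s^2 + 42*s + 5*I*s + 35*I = (s + 7)*(s + 5*I)*(-I*s + 1)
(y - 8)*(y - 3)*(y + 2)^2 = y^4 - 7*y^3 - 16*y^2 + 52*y + 96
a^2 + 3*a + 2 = (a + 1)*(a + 2)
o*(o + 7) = o^2 + 7*o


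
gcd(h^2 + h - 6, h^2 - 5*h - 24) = h + 3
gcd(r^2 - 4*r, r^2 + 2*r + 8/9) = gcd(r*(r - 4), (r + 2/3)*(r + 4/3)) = 1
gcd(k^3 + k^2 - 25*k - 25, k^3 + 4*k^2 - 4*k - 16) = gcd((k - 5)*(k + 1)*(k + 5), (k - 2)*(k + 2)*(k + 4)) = 1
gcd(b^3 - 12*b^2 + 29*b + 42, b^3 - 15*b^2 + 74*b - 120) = b - 6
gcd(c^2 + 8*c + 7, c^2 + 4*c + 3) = c + 1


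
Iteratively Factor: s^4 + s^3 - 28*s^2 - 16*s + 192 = (s - 3)*(s^3 + 4*s^2 - 16*s - 64) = (s - 3)*(s + 4)*(s^2 - 16) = (s - 3)*(s + 4)^2*(s - 4)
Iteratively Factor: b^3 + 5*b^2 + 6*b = (b + 2)*(b^2 + 3*b) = b*(b + 2)*(b + 3)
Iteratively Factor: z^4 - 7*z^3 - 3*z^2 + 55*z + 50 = (z + 1)*(z^3 - 8*z^2 + 5*z + 50) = (z + 1)*(z + 2)*(z^2 - 10*z + 25) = (z - 5)*(z + 1)*(z + 2)*(z - 5)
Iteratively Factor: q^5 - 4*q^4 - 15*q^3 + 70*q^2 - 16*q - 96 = (q + 4)*(q^4 - 8*q^3 + 17*q^2 + 2*q - 24) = (q + 1)*(q + 4)*(q^3 - 9*q^2 + 26*q - 24) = (q - 4)*(q + 1)*(q + 4)*(q^2 - 5*q + 6) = (q - 4)*(q - 3)*(q + 1)*(q + 4)*(q - 2)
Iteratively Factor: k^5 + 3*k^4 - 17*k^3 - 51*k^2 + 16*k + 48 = (k - 1)*(k^4 + 4*k^3 - 13*k^2 - 64*k - 48) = (k - 4)*(k - 1)*(k^3 + 8*k^2 + 19*k + 12) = (k - 4)*(k - 1)*(k + 4)*(k^2 + 4*k + 3) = (k - 4)*(k - 1)*(k + 1)*(k + 4)*(k + 3)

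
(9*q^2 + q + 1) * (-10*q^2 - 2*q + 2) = -90*q^4 - 28*q^3 + 6*q^2 + 2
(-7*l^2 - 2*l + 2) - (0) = -7*l^2 - 2*l + 2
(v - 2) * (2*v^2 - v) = 2*v^3 - 5*v^2 + 2*v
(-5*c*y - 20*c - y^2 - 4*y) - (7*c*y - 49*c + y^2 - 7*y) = -12*c*y + 29*c - 2*y^2 + 3*y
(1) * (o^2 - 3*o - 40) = o^2 - 3*o - 40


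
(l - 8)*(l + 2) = l^2 - 6*l - 16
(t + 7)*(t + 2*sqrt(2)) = t^2 + 2*sqrt(2)*t + 7*t + 14*sqrt(2)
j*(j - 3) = j^2 - 3*j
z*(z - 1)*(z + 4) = z^3 + 3*z^2 - 4*z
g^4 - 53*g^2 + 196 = (g - 7)*(g - 2)*(g + 2)*(g + 7)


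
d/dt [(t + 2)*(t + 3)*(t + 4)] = 3*t^2 + 18*t + 26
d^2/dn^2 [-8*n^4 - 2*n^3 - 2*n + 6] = 12*n*(-8*n - 1)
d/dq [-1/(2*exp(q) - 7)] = 2*exp(q)/(2*exp(q) - 7)^2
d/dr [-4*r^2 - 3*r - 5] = -8*r - 3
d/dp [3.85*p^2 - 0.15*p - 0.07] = 7.7*p - 0.15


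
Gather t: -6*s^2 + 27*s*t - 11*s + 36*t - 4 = -6*s^2 - 11*s + t*(27*s + 36) - 4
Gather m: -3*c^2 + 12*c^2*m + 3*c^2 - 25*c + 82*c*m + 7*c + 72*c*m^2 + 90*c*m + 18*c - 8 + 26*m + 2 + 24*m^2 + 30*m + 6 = m^2*(72*c + 24) + m*(12*c^2 + 172*c + 56)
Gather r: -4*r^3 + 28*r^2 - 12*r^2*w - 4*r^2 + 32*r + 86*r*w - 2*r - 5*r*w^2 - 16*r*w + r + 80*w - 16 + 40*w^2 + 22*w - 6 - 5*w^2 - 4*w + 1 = -4*r^3 + r^2*(24 - 12*w) + r*(-5*w^2 + 70*w + 31) + 35*w^2 + 98*w - 21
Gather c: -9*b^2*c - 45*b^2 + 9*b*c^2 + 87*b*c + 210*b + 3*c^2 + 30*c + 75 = -45*b^2 + 210*b + c^2*(9*b + 3) + c*(-9*b^2 + 87*b + 30) + 75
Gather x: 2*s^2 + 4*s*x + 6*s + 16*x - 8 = 2*s^2 + 6*s + x*(4*s + 16) - 8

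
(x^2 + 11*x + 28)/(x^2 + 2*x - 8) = (x + 7)/(x - 2)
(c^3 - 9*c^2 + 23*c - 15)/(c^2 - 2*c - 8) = (-c^3 + 9*c^2 - 23*c + 15)/(-c^2 + 2*c + 8)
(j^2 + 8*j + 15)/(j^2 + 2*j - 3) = (j + 5)/(j - 1)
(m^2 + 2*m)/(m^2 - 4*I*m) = (m + 2)/(m - 4*I)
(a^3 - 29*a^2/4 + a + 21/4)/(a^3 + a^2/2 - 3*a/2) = (4*a^2 - 25*a - 21)/(2*a*(2*a + 3))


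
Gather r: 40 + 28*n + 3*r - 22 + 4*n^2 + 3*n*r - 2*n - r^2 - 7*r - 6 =4*n^2 + 26*n - r^2 + r*(3*n - 4) + 12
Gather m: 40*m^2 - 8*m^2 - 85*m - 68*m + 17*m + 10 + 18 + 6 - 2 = 32*m^2 - 136*m + 32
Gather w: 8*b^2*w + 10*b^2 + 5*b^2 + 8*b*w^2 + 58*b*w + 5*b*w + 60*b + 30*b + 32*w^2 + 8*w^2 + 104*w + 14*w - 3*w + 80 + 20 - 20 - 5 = 15*b^2 + 90*b + w^2*(8*b + 40) + w*(8*b^2 + 63*b + 115) + 75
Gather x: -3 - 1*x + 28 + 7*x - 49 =6*x - 24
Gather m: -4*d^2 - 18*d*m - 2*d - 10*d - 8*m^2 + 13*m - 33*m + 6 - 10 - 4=-4*d^2 - 12*d - 8*m^2 + m*(-18*d - 20) - 8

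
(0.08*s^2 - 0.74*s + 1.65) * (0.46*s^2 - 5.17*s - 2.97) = 0.0368*s^4 - 0.754*s^3 + 4.3472*s^2 - 6.3327*s - 4.9005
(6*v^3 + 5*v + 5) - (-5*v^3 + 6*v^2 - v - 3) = 11*v^3 - 6*v^2 + 6*v + 8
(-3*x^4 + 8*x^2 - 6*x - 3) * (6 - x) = 3*x^5 - 18*x^4 - 8*x^3 + 54*x^2 - 33*x - 18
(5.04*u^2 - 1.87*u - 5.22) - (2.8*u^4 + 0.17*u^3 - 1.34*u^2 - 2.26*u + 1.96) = -2.8*u^4 - 0.17*u^3 + 6.38*u^2 + 0.39*u - 7.18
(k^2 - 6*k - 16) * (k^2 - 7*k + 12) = k^4 - 13*k^3 + 38*k^2 + 40*k - 192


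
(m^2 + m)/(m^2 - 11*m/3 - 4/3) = 3*m*(m + 1)/(3*m^2 - 11*m - 4)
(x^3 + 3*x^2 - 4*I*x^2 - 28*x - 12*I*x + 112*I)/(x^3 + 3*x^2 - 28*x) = (x - 4*I)/x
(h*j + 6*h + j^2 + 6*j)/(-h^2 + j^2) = (-j - 6)/(h - j)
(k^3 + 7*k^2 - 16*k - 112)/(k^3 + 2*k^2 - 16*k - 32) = (k + 7)/(k + 2)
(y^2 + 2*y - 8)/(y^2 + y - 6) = (y + 4)/(y + 3)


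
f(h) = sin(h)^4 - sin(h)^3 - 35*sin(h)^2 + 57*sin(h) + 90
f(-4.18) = 113.04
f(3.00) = 97.34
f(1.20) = 112.67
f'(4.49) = -26.18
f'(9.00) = -25.44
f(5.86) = 60.79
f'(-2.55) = -78.37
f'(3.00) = -46.60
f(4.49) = 2.94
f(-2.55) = 47.60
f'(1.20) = -2.76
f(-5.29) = 113.09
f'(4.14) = -60.31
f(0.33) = 104.77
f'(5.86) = 77.47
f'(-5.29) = -0.76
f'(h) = 4*sin(h)^3*cos(h) - 3*sin(h)^2*cos(h) - 70*sin(h)*cos(h) + 57*cos(h)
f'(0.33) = 32.30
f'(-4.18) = 1.51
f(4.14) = 18.45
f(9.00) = 107.51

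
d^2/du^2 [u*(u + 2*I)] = 2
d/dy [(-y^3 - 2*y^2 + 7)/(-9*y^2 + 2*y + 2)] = (9*y^4 - 4*y^3 - 10*y^2 + 118*y - 14)/(81*y^4 - 36*y^3 - 32*y^2 + 8*y + 4)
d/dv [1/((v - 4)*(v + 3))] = (1 - 2*v)/(v^4 - 2*v^3 - 23*v^2 + 24*v + 144)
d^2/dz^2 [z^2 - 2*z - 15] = 2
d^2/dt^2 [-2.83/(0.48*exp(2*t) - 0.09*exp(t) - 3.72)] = (2.83*(0.96*exp(t) - 0.09)*(1.92*exp(t) - 0.18)*exp(t) + (5.4336*exp(t) - 0.2547)*(-0.48*exp(2*t) + 0.09*exp(t) + 3.72))*exp(t)/(-0.48*exp(2*t) + 0.09*exp(t) + 3.72)^3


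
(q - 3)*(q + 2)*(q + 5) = q^3 + 4*q^2 - 11*q - 30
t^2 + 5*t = t*(t + 5)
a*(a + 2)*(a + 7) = a^3 + 9*a^2 + 14*a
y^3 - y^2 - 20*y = y*(y - 5)*(y + 4)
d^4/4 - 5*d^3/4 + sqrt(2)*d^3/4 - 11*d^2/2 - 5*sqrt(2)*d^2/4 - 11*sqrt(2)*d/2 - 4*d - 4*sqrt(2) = (d/2 + 1)*(d/2 + sqrt(2)/2)*(d - 8)*(d + 1)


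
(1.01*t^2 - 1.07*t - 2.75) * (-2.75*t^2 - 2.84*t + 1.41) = -2.7775*t^4 + 0.0741000000000005*t^3 + 12.0254*t^2 + 6.3013*t - 3.8775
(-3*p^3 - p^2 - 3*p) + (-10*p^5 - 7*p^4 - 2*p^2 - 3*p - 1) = -10*p^5 - 7*p^4 - 3*p^3 - 3*p^2 - 6*p - 1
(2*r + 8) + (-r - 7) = r + 1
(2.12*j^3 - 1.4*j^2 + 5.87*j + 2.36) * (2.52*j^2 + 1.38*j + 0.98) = 5.3424*j^5 - 0.6024*j^4 + 14.938*j^3 + 12.6758*j^2 + 9.0094*j + 2.3128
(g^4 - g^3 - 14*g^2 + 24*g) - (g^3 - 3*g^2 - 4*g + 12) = g^4 - 2*g^3 - 11*g^2 + 28*g - 12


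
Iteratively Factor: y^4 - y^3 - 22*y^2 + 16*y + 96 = (y - 4)*(y^3 + 3*y^2 - 10*y - 24) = (y - 4)*(y - 3)*(y^2 + 6*y + 8) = (y - 4)*(y - 3)*(y + 2)*(y + 4)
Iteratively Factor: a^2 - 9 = (a - 3)*(a + 3)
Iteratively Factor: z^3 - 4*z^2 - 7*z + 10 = (z - 5)*(z^2 + z - 2) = (z - 5)*(z + 2)*(z - 1)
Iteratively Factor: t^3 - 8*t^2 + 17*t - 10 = (t - 2)*(t^2 - 6*t + 5) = (t - 5)*(t - 2)*(t - 1)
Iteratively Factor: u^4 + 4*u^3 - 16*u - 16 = (u - 2)*(u^3 + 6*u^2 + 12*u + 8) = (u - 2)*(u + 2)*(u^2 + 4*u + 4) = (u - 2)*(u + 2)^2*(u + 2)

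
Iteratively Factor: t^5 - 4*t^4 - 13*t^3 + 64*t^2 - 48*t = (t - 4)*(t^4 - 13*t^2 + 12*t) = (t - 4)*(t + 4)*(t^3 - 4*t^2 + 3*t) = (t - 4)*(t - 1)*(t + 4)*(t^2 - 3*t) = (t - 4)*(t - 3)*(t - 1)*(t + 4)*(t)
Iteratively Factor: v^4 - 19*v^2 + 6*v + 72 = (v - 3)*(v^3 + 3*v^2 - 10*v - 24) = (v - 3)^2*(v^2 + 6*v + 8) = (v - 3)^2*(v + 4)*(v + 2)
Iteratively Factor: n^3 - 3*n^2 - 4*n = (n + 1)*(n^2 - 4*n) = n*(n + 1)*(n - 4)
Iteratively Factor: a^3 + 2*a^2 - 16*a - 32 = (a - 4)*(a^2 + 6*a + 8) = (a - 4)*(a + 2)*(a + 4)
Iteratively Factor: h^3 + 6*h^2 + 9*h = (h)*(h^2 + 6*h + 9) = h*(h + 3)*(h + 3)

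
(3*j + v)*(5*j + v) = 15*j^2 + 8*j*v + v^2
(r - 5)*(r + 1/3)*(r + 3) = r^3 - 5*r^2/3 - 47*r/3 - 5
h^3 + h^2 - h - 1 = (h - 1)*(h + 1)^2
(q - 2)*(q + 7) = q^2 + 5*q - 14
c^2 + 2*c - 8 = (c - 2)*(c + 4)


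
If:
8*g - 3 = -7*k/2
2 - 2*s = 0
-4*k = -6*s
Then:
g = -9/32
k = 3/2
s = 1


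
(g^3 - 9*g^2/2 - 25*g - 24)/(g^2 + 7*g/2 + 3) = g - 8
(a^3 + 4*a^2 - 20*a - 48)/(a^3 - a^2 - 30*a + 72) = (a + 2)/(a - 3)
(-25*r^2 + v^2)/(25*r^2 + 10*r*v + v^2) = (-5*r + v)/(5*r + v)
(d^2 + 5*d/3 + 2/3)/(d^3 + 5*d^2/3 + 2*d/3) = 1/d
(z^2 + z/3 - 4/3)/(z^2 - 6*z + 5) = (z + 4/3)/(z - 5)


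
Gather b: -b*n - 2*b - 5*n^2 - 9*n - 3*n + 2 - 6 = b*(-n - 2) - 5*n^2 - 12*n - 4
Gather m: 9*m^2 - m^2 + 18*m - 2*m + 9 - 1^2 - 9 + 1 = 8*m^2 + 16*m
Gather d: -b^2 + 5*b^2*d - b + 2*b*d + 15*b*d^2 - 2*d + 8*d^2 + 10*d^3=-b^2 - b + 10*d^3 + d^2*(15*b + 8) + d*(5*b^2 + 2*b - 2)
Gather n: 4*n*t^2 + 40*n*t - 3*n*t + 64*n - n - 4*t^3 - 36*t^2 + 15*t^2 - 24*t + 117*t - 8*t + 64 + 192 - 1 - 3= n*(4*t^2 + 37*t + 63) - 4*t^3 - 21*t^2 + 85*t + 252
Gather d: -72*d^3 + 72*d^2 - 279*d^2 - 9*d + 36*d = -72*d^3 - 207*d^2 + 27*d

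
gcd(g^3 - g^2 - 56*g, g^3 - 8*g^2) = g^2 - 8*g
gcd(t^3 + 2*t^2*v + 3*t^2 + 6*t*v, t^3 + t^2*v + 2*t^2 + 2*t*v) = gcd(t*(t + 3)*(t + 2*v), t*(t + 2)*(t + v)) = t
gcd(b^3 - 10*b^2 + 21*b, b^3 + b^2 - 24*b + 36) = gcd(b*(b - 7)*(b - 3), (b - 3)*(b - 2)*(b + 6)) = b - 3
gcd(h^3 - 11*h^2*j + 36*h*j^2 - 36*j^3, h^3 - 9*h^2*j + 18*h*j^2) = h^2 - 9*h*j + 18*j^2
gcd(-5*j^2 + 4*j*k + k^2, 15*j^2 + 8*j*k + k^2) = 5*j + k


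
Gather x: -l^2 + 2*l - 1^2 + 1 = -l^2 + 2*l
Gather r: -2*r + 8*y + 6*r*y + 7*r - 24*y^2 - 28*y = r*(6*y + 5) - 24*y^2 - 20*y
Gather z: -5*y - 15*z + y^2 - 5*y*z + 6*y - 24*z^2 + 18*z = y^2 + y - 24*z^2 + z*(3 - 5*y)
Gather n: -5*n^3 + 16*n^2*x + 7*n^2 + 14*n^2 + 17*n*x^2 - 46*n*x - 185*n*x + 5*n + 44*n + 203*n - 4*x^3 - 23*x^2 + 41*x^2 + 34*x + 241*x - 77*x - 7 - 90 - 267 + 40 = -5*n^3 + n^2*(16*x + 21) + n*(17*x^2 - 231*x + 252) - 4*x^3 + 18*x^2 + 198*x - 324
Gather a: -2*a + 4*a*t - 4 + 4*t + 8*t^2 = a*(4*t - 2) + 8*t^2 + 4*t - 4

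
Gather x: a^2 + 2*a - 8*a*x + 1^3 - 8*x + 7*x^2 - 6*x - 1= a^2 + 2*a + 7*x^2 + x*(-8*a - 14)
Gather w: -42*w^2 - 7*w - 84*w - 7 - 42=-42*w^2 - 91*w - 49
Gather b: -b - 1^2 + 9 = 8 - b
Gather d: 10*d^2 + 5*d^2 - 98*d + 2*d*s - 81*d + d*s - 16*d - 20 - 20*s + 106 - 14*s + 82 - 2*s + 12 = 15*d^2 + d*(3*s - 195) - 36*s + 180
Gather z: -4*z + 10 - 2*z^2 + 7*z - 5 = -2*z^2 + 3*z + 5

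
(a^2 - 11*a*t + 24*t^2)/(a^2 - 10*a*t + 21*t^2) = (-a + 8*t)/(-a + 7*t)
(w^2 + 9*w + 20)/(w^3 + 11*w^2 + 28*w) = (w + 5)/(w*(w + 7))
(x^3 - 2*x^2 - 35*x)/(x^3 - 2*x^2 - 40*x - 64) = x*(-x^2 + 2*x + 35)/(-x^3 + 2*x^2 + 40*x + 64)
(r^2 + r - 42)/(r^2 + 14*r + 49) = (r - 6)/(r + 7)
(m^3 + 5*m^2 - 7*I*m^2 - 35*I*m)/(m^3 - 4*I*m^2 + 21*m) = (m + 5)/(m + 3*I)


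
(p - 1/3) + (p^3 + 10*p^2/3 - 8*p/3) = p^3 + 10*p^2/3 - 5*p/3 - 1/3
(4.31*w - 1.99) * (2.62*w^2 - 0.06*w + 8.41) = 11.2922*w^3 - 5.4724*w^2 + 36.3665*w - 16.7359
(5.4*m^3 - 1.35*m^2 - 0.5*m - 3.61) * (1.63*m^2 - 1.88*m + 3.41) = 8.802*m^5 - 12.3525*m^4 + 20.137*m^3 - 9.5478*m^2 + 5.0818*m - 12.3101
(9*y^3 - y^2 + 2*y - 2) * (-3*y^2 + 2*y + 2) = -27*y^5 + 21*y^4 + 10*y^3 + 8*y^2 - 4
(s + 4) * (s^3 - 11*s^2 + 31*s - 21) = s^4 - 7*s^3 - 13*s^2 + 103*s - 84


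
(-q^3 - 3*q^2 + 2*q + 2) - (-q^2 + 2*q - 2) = -q^3 - 2*q^2 + 4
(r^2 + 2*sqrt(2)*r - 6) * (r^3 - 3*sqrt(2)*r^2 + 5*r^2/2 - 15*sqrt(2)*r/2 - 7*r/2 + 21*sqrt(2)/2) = r^5 - sqrt(2)*r^4 + 5*r^4/2 - 43*r^3/2 - 5*sqrt(2)*r^3/2 - 45*r^2 + 43*sqrt(2)*r^2/2 + 63*r + 45*sqrt(2)*r - 63*sqrt(2)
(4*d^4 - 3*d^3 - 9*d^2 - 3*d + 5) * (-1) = -4*d^4 + 3*d^3 + 9*d^2 + 3*d - 5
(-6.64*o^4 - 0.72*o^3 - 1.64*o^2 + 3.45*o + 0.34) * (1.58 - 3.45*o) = 22.908*o^5 - 8.0072*o^4 + 4.5204*o^3 - 14.4937*o^2 + 4.278*o + 0.5372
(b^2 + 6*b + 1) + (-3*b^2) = -2*b^2 + 6*b + 1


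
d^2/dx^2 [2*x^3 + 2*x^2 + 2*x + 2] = 12*x + 4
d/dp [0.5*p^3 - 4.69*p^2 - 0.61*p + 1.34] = 1.5*p^2 - 9.38*p - 0.61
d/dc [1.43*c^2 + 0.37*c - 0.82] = 2.86*c + 0.37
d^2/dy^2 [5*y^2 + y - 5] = 10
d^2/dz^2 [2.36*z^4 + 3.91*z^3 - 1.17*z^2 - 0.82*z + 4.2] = 28.32*z^2 + 23.46*z - 2.34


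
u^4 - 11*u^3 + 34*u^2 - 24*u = u*(u - 6)*(u - 4)*(u - 1)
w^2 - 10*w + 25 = (w - 5)^2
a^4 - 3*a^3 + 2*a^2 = a^2*(a - 2)*(a - 1)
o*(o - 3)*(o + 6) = o^3 + 3*o^2 - 18*o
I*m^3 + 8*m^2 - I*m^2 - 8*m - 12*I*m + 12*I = (m - 6*I)*(m - 2*I)*(I*m - I)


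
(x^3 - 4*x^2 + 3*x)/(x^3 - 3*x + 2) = x*(x - 3)/(x^2 + x - 2)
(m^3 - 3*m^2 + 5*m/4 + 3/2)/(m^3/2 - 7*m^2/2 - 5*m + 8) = (4*m^3 - 12*m^2 + 5*m + 6)/(2*(m^3 - 7*m^2 - 10*m + 16))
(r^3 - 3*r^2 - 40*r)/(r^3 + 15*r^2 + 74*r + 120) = r*(r - 8)/(r^2 + 10*r + 24)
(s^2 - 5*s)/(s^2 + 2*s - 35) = s/(s + 7)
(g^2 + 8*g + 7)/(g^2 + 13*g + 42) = (g + 1)/(g + 6)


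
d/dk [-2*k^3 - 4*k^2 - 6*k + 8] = -6*k^2 - 8*k - 6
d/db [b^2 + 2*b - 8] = 2*b + 2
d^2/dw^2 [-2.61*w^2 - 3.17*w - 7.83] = -5.22000000000000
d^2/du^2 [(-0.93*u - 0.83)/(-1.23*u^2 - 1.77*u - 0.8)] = ((0.93*u + 0.83)*(2.46*u + 1.77)*(4.92*u + 3.54) - (6.8634*u + 5.334)*(1.23*u^2 + 1.77*u + 0.8))/(1.23*u^2 + 1.77*u + 0.8)^3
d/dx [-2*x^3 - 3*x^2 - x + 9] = -6*x^2 - 6*x - 1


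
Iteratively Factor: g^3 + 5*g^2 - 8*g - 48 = (g + 4)*(g^2 + g - 12) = (g + 4)^2*(g - 3)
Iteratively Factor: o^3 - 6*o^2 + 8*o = (o)*(o^2 - 6*o + 8) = o*(o - 2)*(o - 4)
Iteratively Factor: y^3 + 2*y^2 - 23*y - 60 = (y + 4)*(y^2 - 2*y - 15) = (y + 3)*(y + 4)*(y - 5)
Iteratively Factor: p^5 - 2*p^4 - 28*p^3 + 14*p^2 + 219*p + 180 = (p + 1)*(p^4 - 3*p^3 - 25*p^2 + 39*p + 180) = (p - 5)*(p + 1)*(p^3 + 2*p^2 - 15*p - 36) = (p - 5)*(p - 4)*(p + 1)*(p^2 + 6*p + 9) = (p - 5)*(p - 4)*(p + 1)*(p + 3)*(p + 3)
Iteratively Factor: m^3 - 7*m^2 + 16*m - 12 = (m - 2)*(m^2 - 5*m + 6) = (m - 2)^2*(m - 3)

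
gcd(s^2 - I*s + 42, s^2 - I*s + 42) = s^2 - I*s + 42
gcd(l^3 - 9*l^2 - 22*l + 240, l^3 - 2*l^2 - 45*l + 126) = l - 6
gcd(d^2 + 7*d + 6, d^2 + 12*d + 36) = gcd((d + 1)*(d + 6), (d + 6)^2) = d + 6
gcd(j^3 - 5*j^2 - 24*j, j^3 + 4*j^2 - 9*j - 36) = j + 3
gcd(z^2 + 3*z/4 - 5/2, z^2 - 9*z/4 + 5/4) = z - 5/4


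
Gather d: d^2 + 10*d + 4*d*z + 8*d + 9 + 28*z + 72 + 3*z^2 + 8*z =d^2 + d*(4*z + 18) + 3*z^2 + 36*z + 81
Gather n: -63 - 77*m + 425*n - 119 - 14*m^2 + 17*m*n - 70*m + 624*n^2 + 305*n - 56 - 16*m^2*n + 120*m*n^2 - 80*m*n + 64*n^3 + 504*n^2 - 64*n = -14*m^2 - 147*m + 64*n^3 + n^2*(120*m + 1128) + n*(-16*m^2 - 63*m + 666) - 238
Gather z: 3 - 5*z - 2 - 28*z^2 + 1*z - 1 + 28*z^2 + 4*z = 0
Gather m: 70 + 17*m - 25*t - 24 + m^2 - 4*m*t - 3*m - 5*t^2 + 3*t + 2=m^2 + m*(14 - 4*t) - 5*t^2 - 22*t + 48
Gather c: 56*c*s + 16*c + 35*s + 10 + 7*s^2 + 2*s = c*(56*s + 16) + 7*s^2 + 37*s + 10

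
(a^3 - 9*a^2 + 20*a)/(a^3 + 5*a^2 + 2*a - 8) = a*(a^2 - 9*a + 20)/(a^3 + 5*a^2 + 2*a - 8)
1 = 1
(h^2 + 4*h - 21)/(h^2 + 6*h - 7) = (h - 3)/(h - 1)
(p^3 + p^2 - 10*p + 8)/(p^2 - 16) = (p^2 - 3*p + 2)/(p - 4)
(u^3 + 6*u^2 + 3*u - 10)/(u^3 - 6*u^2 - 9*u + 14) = (u + 5)/(u - 7)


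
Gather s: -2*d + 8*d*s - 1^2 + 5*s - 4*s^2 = -2*d - 4*s^2 + s*(8*d + 5) - 1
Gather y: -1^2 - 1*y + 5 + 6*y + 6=5*y + 10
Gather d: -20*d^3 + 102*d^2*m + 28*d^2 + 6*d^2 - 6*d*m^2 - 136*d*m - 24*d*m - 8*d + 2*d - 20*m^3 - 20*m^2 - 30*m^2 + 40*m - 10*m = -20*d^3 + d^2*(102*m + 34) + d*(-6*m^2 - 160*m - 6) - 20*m^3 - 50*m^2 + 30*m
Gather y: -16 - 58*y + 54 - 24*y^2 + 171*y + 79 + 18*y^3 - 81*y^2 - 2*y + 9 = 18*y^3 - 105*y^2 + 111*y + 126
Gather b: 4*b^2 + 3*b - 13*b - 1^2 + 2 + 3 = 4*b^2 - 10*b + 4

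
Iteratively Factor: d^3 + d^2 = (d + 1)*(d^2) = d*(d + 1)*(d)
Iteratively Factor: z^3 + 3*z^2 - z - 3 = (z - 1)*(z^2 + 4*z + 3) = (z - 1)*(z + 3)*(z + 1)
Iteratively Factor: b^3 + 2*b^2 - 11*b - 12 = (b - 3)*(b^2 + 5*b + 4) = (b - 3)*(b + 4)*(b + 1)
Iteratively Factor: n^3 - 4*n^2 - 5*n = (n)*(n^2 - 4*n - 5) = n*(n - 5)*(n + 1)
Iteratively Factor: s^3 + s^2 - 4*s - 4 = (s - 2)*(s^2 + 3*s + 2) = (s - 2)*(s + 1)*(s + 2)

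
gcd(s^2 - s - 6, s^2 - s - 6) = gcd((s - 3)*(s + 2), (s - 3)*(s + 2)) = s^2 - s - 6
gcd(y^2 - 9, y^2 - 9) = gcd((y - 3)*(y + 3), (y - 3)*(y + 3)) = y^2 - 9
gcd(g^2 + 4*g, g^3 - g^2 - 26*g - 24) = g + 4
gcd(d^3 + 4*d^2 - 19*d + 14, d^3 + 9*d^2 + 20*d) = 1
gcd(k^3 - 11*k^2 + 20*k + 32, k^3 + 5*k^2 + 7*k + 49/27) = 1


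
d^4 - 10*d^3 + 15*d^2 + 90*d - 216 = (d - 6)*(d - 4)*(d - 3)*(d + 3)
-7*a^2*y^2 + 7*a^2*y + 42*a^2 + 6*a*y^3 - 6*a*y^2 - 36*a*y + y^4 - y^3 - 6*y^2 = (-a + y)*(7*a + y)*(y - 3)*(y + 2)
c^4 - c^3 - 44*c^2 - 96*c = c*(c - 8)*(c + 3)*(c + 4)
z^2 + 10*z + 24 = (z + 4)*(z + 6)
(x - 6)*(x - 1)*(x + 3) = x^3 - 4*x^2 - 15*x + 18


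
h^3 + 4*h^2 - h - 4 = (h - 1)*(h + 1)*(h + 4)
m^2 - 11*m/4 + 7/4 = (m - 7/4)*(m - 1)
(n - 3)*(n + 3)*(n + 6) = n^3 + 6*n^2 - 9*n - 54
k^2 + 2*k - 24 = (k - 4)*(k + 6)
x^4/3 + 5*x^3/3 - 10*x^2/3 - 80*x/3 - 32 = (x/3 + 1)*(x - 4)*(x + 2)*(x + 4)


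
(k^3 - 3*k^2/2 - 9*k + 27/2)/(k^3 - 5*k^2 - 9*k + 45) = (k - 3/2)/(k - 5)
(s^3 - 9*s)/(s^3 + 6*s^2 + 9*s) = (s - 3)/(s + 3)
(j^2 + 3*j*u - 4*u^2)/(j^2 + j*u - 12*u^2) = (-j + u)/(-j + 3*u)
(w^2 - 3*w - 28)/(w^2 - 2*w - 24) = (w - 7)/(w - 6)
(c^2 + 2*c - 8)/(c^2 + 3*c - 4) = (c - 2)/(c - 1)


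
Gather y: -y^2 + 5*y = -y^2 + 5*y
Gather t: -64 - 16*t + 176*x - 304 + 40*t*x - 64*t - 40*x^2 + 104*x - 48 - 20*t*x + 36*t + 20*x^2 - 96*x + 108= t*(20*x - 44) - 20*x^2 + 184*x - 308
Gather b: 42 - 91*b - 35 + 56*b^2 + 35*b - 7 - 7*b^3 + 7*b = -7*b^3 + 56*b^2 - 49*b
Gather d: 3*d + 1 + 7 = 3*d + 8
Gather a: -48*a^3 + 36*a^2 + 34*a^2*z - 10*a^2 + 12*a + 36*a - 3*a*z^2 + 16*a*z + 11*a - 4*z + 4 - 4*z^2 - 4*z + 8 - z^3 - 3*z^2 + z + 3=-48*a^3 + a^2*(34*z + 26) + a*(-3*z^2 + 16*z + 59) - z^3 - 7*z^2 - 7*z + 15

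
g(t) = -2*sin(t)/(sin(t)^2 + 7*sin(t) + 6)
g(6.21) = 0.03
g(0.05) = -0.02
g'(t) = -2*(-2*sin(t)*cos(t) - 7*cos(t))*sin(t)/(sin(t)^2 + 7*sin(t) + 6)^2 - 2*cos(t)/(sin(t)^2 + 7*sin(t) + 6)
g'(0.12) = -0.25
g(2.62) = -0.10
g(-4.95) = -0.14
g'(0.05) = -0.30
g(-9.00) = 0.25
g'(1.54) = -0.00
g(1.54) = -0.14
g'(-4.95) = -0.01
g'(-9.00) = 0.98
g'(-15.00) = 2.42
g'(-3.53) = 0.14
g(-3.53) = -0.09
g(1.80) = -0.14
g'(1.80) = 0.01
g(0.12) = -0.03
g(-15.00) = 0.70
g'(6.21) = -0.40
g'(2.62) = 0.11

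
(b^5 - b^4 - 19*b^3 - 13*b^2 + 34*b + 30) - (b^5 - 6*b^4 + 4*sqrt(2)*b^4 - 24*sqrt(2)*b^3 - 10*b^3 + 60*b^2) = -4*sqrt(2)*b^4 + 5*b^4 - 9*b^3 + 24*sqrt(2)*b^3 - 73*b^2 + 34*b + 30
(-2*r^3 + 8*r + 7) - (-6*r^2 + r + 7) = -2*r^3 + 6*r^2 + 7*r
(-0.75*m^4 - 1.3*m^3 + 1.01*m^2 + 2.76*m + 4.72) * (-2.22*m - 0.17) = 1.665*m^5 + 3.0135*m^4 - 2.0212*m^3 - 6.2989*m^2 - 10.9476*m - 0.8024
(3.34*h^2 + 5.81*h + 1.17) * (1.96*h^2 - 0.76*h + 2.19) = 6.5464*h^4 + 8.8492*h^3 + 5.1922*h^2 + 11.8347*h + 2.5623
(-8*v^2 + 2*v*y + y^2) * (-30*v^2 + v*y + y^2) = 240*v^4 - 68*v^3*y - 36*v^2*y^2 + 3*v*y^3 + y^4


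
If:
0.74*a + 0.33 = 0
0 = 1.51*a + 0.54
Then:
No Solution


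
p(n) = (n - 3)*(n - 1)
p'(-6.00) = -16.00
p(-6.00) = 63.00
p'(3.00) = 2.00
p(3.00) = 0.00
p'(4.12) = 4.24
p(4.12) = 3.49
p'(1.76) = -0.48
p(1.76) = -0.94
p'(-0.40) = -4.80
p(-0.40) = 4.76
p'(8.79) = 13.58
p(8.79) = 45.10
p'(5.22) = 6.44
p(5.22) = 9.37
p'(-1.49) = -6.98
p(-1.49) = 11.18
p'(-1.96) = -7.92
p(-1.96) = 14.68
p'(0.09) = -3.82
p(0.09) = 2.65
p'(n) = 2*n - 4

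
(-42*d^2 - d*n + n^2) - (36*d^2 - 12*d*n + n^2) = -78*d^2 + 11*d*n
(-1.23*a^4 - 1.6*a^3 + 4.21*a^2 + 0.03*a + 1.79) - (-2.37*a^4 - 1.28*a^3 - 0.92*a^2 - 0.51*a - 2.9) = 1.14*a^4 - 0.32*a^3 + 5.13*a^2 + 0.54*a + 4.69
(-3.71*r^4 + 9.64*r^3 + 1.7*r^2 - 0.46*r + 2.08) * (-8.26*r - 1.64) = 30.6446*r^5 - 73.542*r^4 - 29.8516*r^3 + 1.0116*r^2 - 16.4264*r - 3.4112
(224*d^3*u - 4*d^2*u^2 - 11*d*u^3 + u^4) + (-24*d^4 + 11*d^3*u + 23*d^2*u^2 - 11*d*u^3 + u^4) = -24*d^4 + 235*d^3*u + 19*d^2*u^2 - 22*d*u^3 + 2*u^4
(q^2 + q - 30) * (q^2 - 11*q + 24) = q^4 - 10*q^3 - 17*q^2 + 354*q - 720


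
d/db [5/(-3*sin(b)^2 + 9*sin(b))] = 5*(2*sin(b) - 3)*cos(b)/(3*(sin(b) - 3)^2*sin(b)^2)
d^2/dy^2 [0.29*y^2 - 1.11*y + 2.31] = 0.580000000000000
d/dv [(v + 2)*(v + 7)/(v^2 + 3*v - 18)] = 2*(-3*v^2 - 32*v - 102)/(v^4 + 6*v^3 - 27*v^2 - 108*v + 324)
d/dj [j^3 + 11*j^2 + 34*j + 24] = 3*j^2 + 22*j + 34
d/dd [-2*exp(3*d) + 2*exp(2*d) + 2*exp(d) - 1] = (-6*exp(2*d) + 4*exp(d) + 2)*exp(d)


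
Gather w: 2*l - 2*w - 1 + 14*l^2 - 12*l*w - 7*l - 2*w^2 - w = 14*l^2 - 5*l - 2*w^2 + w*(-12*l - 3) - 1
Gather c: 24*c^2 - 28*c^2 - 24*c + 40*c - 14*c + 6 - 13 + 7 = -4*c^2 + 2*c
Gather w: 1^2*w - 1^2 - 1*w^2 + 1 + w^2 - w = 0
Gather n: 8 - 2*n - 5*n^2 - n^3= -n^3 - 5*n^2 - 2*n + 8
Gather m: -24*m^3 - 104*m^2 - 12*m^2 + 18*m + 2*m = -24*m^3 - 116*m^2 + 20*m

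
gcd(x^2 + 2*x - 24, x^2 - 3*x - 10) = 1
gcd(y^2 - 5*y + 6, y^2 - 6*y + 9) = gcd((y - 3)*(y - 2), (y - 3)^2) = y - 3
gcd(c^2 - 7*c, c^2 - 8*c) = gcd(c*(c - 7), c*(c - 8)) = c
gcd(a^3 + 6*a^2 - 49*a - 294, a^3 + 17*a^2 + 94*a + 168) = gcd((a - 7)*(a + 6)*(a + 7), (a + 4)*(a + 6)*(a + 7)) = a^2 + 13*a + 42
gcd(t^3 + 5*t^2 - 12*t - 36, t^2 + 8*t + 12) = t^2 + 8*t + 12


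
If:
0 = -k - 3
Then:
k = -3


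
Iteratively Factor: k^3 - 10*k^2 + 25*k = (k)*(k^2 - 10*k + 25) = k*(k - 5)*(k - 5)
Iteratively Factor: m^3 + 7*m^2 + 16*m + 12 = (m + 3)*(m^2 + 4*m + 4) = (m + 2)*(m + 3)*(m + 2)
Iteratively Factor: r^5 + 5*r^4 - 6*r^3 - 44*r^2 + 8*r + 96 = (r + 4)*(r^4 + r^3 - 10*r^2 - 4*r + 24) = (r - 2)*(r + 4)*(r^3 + 3*r^2 - 4*r - 12) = (r - 2)*(r + 3)*(r + 4)*(r^2 - 4) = (r - 2)^2*(r + 3)*(r + 4)*(r + 2)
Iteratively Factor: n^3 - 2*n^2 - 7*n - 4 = (n + 1)*(n^2 - 3*n - 4) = (n + 1)^2*(n - 4)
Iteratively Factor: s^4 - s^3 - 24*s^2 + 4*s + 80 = (s - 5)*(s^3 + 4*s^2 - 4*s - 16) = (s - 5)*(s + 4)*(s^2 - 4) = (s - 5)*(s + 2)*(s + 4)*(s - 2)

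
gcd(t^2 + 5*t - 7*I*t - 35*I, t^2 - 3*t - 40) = t + 5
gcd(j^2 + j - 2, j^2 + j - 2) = j^2 + j - 2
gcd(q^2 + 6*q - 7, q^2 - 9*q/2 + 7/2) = q - 1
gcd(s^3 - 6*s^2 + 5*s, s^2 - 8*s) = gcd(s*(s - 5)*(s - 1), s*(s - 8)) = s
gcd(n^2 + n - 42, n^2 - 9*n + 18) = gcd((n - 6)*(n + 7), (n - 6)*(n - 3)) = n - 6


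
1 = 1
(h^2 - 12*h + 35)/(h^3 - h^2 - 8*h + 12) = (h^2 - 12*h + 35)/(h^3 - h^2 - 8*h + 12)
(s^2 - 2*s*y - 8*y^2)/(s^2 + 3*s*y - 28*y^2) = (s + 2*y)/(s + 7*y)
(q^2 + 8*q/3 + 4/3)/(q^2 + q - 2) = (q + 2/3)/(q - 1)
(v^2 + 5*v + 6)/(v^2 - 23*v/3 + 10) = 3*(v^2 + 5*v + 6)/(3*v^2 - 23*v + 30)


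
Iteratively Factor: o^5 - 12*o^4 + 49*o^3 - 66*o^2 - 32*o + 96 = (o - 4)*(o^4 - 8*o^3 + 17*o^2 + 2*o - 24) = (o - 4)*(o + 1)*(o^3 - 9*o^2 + 26*o - 24) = (o - 4)^2*(o + 1)*(o^2 - 5*o + 6) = (o - 4)^2*(o - 2)*(o + 1)*(o - 3)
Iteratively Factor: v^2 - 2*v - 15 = (v + 3)*(v - 5)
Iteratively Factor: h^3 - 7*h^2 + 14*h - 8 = (h - 1)*(h^2 - 6*h + 8) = (h - 2)*(h - 1)*(h - 4)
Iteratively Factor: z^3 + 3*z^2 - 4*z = (z - 1)*(z^2 + 4*z) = (z - 1)*(z + 4)*(z)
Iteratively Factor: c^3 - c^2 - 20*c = (c - 5)*(c^2 + 4*c) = c*(c - 5)*(c + 4)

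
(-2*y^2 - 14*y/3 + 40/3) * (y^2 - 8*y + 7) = -2*y^4 + 34*y^3/3 + 110*y^2/3 - 418*y/3 + 280/3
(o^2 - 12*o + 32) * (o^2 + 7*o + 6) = o^4 - 5*o^3 - 46*o^2 + 152*o + 192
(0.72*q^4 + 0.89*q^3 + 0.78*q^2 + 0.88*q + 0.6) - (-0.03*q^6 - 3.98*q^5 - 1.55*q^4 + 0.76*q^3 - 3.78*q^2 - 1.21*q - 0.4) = 0.03*q^6 + 3.98*q^5 + 2.27*q^4 + 0.13*q^3 + 4.56*q^2 + 2.09*q + 1.0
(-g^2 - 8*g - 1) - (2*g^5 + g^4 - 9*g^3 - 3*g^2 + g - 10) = -2*g^5 - g^4 + 9*g^3 + 2*g^2 - 9*g + 9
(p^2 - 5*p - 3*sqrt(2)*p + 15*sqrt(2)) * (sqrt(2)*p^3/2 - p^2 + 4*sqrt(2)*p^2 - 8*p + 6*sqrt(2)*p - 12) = sqrt(2)*p^5/2 - 4*p^4 + 3*sqrt(2)*p^4/2 - 11*sqrt(2)*p^3 - 12*p^3 - 21*sqrt(2)*p^2 + 112*p^2 - 84*sqrt(2)*p + 240*p - 180*sqrt(2)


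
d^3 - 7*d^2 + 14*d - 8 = (d - 4)*(d - 2)*(d - 1)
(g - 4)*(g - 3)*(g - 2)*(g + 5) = g^4 - 4*g^3 - 19*g^2 + 106*g - 120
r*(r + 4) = r^2 + 4*r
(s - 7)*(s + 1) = s^2 - 6*s - 7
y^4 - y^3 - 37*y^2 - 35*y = y*(y - 7)*(y + 1)*(y + 5)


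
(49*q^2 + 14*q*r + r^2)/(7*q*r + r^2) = (7*q + r)/r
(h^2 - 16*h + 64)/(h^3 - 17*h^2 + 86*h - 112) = (h - 8)/(h^2 - 9*h + 14)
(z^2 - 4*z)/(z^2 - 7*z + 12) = z/(z - 3)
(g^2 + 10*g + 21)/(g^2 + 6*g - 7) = (g + 3)/(g - 1)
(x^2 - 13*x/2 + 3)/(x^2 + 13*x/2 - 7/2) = (x - 6)/(x + 7)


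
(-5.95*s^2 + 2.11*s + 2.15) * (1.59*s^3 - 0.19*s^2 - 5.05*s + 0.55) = -9.4605*s^5 + 4.4854*s^4 + 33.0651*s^3 - 14.3365*s^2 - 9.697*s + 1.1825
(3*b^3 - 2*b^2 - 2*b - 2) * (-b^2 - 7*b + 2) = -3*b^5 - 19*b^4 + 22*b^3 + 12*b^2 + 10*b - 4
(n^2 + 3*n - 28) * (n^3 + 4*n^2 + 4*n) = n^5 + 7*n^4 - 12*n^3 - 100*n^2 - 112*n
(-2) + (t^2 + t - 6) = t^2 + t - 8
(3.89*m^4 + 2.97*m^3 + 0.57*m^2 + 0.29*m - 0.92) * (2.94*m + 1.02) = 11.4366*m^5 + 12.6996*m^4 + 4.7052*m^3 + 1.434*m^2 - 2.409*m - 0.9384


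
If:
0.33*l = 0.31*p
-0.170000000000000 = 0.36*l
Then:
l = -0.47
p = -0.50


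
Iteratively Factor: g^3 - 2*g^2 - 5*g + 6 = (g - 1)*(g^2 - g - 6) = (g - 3)*(g - 1)*(g + 2)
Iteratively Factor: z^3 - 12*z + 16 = (z - 2)*(z^2 + 2*z - 8) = (z - 2)^2*(z + 4)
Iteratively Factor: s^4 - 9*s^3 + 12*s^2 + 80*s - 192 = (s + 3)*(s^3 - 12*s^2 + 48*s - 64) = (s - 4)*(s + 3)*(s^2 - 8*s + 16) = (s - 4)^2*(s + 3)*(s - 4)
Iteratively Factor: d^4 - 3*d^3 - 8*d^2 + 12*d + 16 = (d + 1)*(d^3 - 4*d^2 - 4*d + 16) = (d - 2)*(d + 1)*(d^2 - 2*d - 8) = (d - 4)*(d - 2)*(d + 1)*(d + 2)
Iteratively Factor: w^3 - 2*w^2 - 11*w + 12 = (w + 3)*(w^2 - 5*w + 4) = (w - 4)*(w + 3)*(w - 1)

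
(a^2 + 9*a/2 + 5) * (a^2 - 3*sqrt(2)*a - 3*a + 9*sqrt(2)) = a^4 - 3*sqrt(2)*a^3 + 3*a^3/2 - 17*a^2/2 - 9*sqrt(2)*a^2/2 - 15*a + 51*sqrt(2)*a/2 + 45*sqrt(2)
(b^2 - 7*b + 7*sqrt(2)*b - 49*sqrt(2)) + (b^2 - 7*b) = 2*b^2 - 14*b + 7*sqrt(2)*b - 49*sqrt(2)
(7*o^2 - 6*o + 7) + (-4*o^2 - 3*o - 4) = 3*o^2 - 9*o + 3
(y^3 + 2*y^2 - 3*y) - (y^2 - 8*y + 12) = y^3 + y^2 + 5*y - 12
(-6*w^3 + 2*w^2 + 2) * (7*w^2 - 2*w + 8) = -42*w^5 + 26*w^4 - 52*w^3 + 30*w^2 - 4*w + 16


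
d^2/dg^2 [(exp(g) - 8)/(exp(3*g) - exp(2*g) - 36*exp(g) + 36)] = (4*exp(6*g) - 75*exp(5*g) + 233*exp(4*g) + 40*exp(3*g) + 1944*exp(2*g) - 10224*exp(g) - 9072)*exp(g)/(exp(9*g) - 3*exp(8*g) - 105*exp(7*g) + 323*exp(6*g) + 3564*exp(5*g) - 11556*exp(4*g) - 34992*exp(3*g) + 136080*exp(2*g) - 139968*exp(g) + 46656)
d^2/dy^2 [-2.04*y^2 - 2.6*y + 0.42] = -4.08000000000000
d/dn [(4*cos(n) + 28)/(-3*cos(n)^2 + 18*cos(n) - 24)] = 4*(sin(n)^2 - 14*cos(n) + 49)*sin(n)/(3*(cos(n)^2 - 6*cos(n) + 8)^2)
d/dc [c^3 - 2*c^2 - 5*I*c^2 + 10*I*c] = 3*c^2 - 4*c - 10*I*c + 10*I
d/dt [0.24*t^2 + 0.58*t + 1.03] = 0.48*t + 0.58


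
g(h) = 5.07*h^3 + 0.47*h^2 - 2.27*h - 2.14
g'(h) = 15.21*h^2 + 0.94*h - 2.27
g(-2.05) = -39.19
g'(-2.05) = 59.72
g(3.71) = 254.81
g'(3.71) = 210.57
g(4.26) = 388.67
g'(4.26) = 277.76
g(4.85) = 576.31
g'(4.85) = 360.07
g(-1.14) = -6.45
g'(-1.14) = 16.43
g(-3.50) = -205.81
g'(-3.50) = 180.76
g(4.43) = 437.80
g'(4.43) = 300.39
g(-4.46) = -432.46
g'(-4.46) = 296.09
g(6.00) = 1096.28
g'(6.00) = 550.93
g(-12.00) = -8668.18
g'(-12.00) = 2176.69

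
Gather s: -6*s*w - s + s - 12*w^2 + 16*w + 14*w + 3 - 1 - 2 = -6*s*w - 12*w^2 + 30*w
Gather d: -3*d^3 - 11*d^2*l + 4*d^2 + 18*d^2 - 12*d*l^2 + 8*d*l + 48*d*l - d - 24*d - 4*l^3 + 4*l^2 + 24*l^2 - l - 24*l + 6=-3*d^3 + d^2*(22 - 11*l) + d*(-12*l^2 + 56*l - 25) - 4*l^3 + 28*l^2 - 25*l + 6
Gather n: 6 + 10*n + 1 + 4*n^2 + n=4*n^2 + 11*n + 7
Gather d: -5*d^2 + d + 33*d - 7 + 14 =-5*d^2 + 34*d + 7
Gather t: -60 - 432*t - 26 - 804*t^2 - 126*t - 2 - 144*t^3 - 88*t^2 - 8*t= -144*t^3 - 892*t^2 - 566*t - 88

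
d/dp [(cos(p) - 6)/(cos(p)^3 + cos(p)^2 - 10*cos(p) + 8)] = (-21*cos(p) - 17*cos(2*p) + cos(3*p) + 87)*sin(p)/(2*(cos(p)^3 + cos(p)^2 - 10*cos(p) + 8)^2)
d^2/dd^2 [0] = 0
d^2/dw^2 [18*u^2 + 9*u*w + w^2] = 2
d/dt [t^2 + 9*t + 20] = 2*t + 9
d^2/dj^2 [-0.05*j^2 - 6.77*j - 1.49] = -0.100000000000000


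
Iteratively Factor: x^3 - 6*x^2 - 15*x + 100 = (x - 5)*(x^2 - x - 20) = (x - 5)^2*(x + 4)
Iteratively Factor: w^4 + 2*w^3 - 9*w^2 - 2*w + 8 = (w + 4)*(w^3 - 2*w^2 - w + 2) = (w - 2)*(w + 4)*(w^2 - 1) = (w - 2)*(w - 1)*(w + 4)*(w + 1)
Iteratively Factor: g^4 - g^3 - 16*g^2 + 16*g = (g)*(g^3 - g^2 - 16*g + 16) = g*(g - 1)*(g^2 - 16) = g*(g - 1)*(g + 4)*(g - 4)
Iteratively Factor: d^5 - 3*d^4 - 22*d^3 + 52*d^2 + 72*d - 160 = (d + 4)*(d^4 - 7*d^3 + 6*d^2 + 28*d - 40) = (d + 2)*(d + 4)*(d^3 - 9*d^2 + 24*d - 20) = (d - 2)*(d + 2)*(d + 4)*(d^2 - 7*d + 10) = (d - 2)^2*(d + 2)*(d + 4)*(d - 5)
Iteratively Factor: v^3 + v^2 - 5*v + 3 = (v - 1)*(v^2 + 2*v - 3) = (v - 1)^2*(v + 3)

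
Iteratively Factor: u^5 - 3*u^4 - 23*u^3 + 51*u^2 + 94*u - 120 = (u + 2)*(u^4 - 5*u^3 - 13*u^2 + 77*u - 60) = (u + 2)*(u + 4)*(u^3 - 9*u^2 + 23*u - 15) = (u - 3)*(u + 2)*(u + 4)*(u^2 - 6*u + 5) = (u - 5)*(u - 3)*(u + 2)*(u + 4)*(u - 1)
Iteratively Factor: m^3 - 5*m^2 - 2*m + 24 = (m - 4)*(m^2 - m - 6) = (m - 4)*(m - 3)*(m + 2)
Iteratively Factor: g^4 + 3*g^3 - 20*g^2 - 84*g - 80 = (g + 2)*(g^3 + g^2 - 22*g - 40) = (g + 2)^2*(g^2 - g - 20) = (g - 5)*(g + 2)^2*(g + 4)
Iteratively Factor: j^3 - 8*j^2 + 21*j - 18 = (j - 3)*(j^2 - 5*j + 6) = (j - 3)*(j - 2)*(j - 3)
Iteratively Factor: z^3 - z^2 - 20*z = (z)*(z^2 - z - 20) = z*(z + 4)*(z - 5)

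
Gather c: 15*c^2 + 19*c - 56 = 15*c^2 + 19*c - 56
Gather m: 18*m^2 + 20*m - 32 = 18*m^2 + 20*m - 32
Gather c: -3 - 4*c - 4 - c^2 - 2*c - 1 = -c^2 - 6*c - 8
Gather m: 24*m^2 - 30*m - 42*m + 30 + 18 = 24*m^2 - 72*m + 48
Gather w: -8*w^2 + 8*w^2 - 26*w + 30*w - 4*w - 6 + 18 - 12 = 0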